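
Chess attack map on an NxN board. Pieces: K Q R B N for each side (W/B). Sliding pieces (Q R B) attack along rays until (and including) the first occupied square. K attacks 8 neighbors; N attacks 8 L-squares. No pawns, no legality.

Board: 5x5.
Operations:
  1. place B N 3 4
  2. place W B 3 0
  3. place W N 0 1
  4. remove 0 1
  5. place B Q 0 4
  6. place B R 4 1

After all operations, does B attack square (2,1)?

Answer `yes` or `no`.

Op 1: place BN@(3,4)
Op 2: place WB@(3,0)
Op 3: place WN@(0,1)
Op 4: remove (0,1)
Op 5: place BQ@(0,4)
Op 6: place BR@(4,1)
Per-piece attacks for B:
  BQ@(0,4): attacks (0,3) (0,2) (0,1) (0,0) (1,4) (2,4) (3,4) (1,3) (2,2) (3,1) (4,0) [ray(1,0) blocked at (3,4)]
  BN@(3,4): attacks (4,2) (2,2) (1,3)
  BR@(4,1): attacks (4,2) (4,3) (4,4) (4,0) (3,1) (2,1) (1,1) (0,1)
B attacks (2,1): yes

Answer: yes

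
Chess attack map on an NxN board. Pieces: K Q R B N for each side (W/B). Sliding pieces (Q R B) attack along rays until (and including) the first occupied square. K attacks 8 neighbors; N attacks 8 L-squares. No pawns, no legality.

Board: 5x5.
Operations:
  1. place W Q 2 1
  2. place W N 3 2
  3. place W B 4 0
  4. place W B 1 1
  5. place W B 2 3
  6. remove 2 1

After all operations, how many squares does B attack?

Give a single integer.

Op 1: place WQ@(2,1)
Op 2: place WN@(3,2)
Op 3: place WB@(4,0)
Op 4: place WB@(1,1)
Op 5: place WB@(2,3)
Op 6: remove (2,1)
Per-piece attacks for B:
Union (0 distinct): (none)

Answer: 0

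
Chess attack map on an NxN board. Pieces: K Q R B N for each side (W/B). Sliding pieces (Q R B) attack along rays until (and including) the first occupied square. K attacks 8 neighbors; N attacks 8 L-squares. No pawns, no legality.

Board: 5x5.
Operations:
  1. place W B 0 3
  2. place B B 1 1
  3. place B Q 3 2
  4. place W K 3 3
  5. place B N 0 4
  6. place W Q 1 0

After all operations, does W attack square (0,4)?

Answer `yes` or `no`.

Answer: no

Derivation:
Op 1: place WB@(0,3)
Op 2: place BB@(1,1)
Op 3: place BQ@(3,2)
Op 4: place WK@(3,3)
Op 5: place BN@(0,4)
Op 6: place WQ@(1,0)
Per-piece attacks for W:
  WB@(0,3): attacks (1,4) (1,2) (2,1) (3,0)
  WQ@(1,0): attacks (1,1) (2,0) (3,0) (4,0) (0,0) (2,1) (3,2) (0,1) [ray(0,1) blocked at (1,1); ray(1,1) blocked at (3,2)]
  WK@(3,3): attacks (3,4) (3,2) (4,3) (2,3) (4,4) (4,2) (2,4) (2,2)
W attacks (0,4): no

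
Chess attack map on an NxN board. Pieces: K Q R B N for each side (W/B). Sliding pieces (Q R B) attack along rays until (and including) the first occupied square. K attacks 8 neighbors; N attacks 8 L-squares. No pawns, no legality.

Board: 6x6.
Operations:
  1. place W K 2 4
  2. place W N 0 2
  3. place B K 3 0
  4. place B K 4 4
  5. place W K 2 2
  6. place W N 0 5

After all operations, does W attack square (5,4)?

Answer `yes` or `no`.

Op 1: place WK@(2,4)
Op 2: place WN@(0,2)
Op 3: place BK@(3,0)
Op 4: place BK@(4,4)
Op 5: place WK@(2,2)
Op 6: place WN@(0,5)
Per-piece attacks for W:
  WN@(0,2): attacks (1,4) (2,3) (1,0) (2,1)
  WN@(0,5): attacks (1,3) (2,4)
  WK@(2,2): attacks (2,3) (2,1) (3,2) (1,2) (3,3) (3,1) (1,3) (1,1)
  WK@(2,4): attacks (2,5) (2,3) (3,4) (1,4) (3,5) (3,3) (1,5) (1,3)
W attacks (5,4): no

Answer: no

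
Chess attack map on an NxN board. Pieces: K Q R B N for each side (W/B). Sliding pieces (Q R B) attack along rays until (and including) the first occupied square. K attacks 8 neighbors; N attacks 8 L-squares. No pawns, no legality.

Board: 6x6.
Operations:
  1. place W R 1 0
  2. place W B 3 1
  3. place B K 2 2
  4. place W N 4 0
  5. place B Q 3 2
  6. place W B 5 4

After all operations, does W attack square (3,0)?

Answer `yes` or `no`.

Op 1: place WR@(1,0)
Op 2: place WB@(3,1)
Op 3: place BK@(2,2)
Op 4: place WN@(4,0)
Op 5: place BQ@(3,2)
Op 6: place WB@(5,4)
Per-piece attacks for W:
  WR@(1,0): attacks (1,1) (1,2) (1,3) (1,4) (1,5) (2,0) (3,0) (4,0) (0,0) [ray(1,0) blocked at (4,0)]
  WB@(3,1): attacks (4,2) (5,3) (4,0) (2,2) (2,0) [ray(1,-1) blocked at (4,0); ray(-1,1) blocked at (2,2)]
  WN@(4,0): attacks (5,2) (3,2) (2,1)
  WB@(5,4): attacks (4,5) (4,3) (3,2) [ray(-1,-1) blocked at (3,2)]
W attacks (3,0): yes

Answer: yes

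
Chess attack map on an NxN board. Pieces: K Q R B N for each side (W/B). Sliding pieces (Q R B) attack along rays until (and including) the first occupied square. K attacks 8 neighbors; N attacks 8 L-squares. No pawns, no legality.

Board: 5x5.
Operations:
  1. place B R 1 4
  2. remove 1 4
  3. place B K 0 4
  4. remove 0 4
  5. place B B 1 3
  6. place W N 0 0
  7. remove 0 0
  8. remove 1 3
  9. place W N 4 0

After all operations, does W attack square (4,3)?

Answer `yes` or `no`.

Answer: no

Derivation:
Op 1: place BR@(1,4)
Op 2: remove (1,4)
Op 3: place BK@(0,4)
Op 4: remove (0,4)
Op 5: place BB@(1,3)
Op 6: place WN@(0,0)
Op 7: remove (0,0)
Op 8: remove (1,3)
Op 9: place WN@(4,0)
Per-piece attacks for W:
  WN@(4,0): attacks (3,2) (2,1)
W attacks (4,3): no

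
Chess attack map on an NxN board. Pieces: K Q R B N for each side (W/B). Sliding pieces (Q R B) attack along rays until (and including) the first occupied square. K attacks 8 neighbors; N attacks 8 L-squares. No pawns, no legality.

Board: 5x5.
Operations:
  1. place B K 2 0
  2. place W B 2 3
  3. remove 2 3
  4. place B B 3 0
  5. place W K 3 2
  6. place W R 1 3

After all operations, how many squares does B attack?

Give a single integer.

Op 1: place BK@(2,0)
Op 2: place WB@(2,3)
Op 3: remove (2,3)
Op 4: place BB@(3,0)
Op 5: place WK@(3,2)
Op 6: place WR@(1,3)
Per-piece attacks for B:
  BK@(2,0): attacks (2,1) (3,0) (1,0) (3,1) (1,1)
  BB@(3,0): attacks (4,1) (2,1) (1,2) (0,3)
Union (8 distinct): (0,3) (1,0) (1,1) (1,2) (2,1) (3,0) (3,1) (4,1)

Answer: 8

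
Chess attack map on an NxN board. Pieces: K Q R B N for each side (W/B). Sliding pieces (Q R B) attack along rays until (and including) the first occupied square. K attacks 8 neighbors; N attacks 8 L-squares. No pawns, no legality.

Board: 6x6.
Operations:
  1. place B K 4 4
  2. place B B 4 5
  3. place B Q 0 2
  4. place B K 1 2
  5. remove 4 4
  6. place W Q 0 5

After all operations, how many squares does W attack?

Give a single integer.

Op 1: place BK@(4,4)
Op 2: place BB@(4,5)
Op 3: place BQ@(0,2)
Op 4: place BK@(1,2)
Op 5: remove (4,4)
Op 6: place WQ@(0,5)
Per-piece attacks for W:
  WQ@(0,5): attacks (0,4) (0,3) (0,2) (1,5) (2,5) (3,5) (4,5) (1,4) (2,3) (3,2) (4,1) (5,0) [ray(0,-1) blocked at (0,2); ray(1,0) blocked at (4,5)]
Union (12 distinct): (0,2) (0,3) (0,4) (1,4) (1,5) (2,3) (2,5) (3,2) (3,5) (4,1) (4,5) (5,0)

Answer: 12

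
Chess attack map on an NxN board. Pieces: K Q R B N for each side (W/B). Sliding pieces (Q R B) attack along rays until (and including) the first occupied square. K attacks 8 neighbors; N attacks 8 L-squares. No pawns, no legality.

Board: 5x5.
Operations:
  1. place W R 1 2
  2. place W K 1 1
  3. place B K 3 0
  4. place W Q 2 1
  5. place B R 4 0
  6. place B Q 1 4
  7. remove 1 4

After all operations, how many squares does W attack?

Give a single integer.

Op 1: place WR@(1,2)
Op 2: place WK@(1,1)
Op 3: place BK@(3,0)
Op 4: place WQ@(2,1)
Op 5: place BR@(4,0)
Op 6: place BQ@(1,4)
Op 7: remove (1,4)
Per-piece attacks for W:
  WK@(1,1): attacks (1,2) (1,0) (2,1) (0,1) (2,2) (2,0) (0,2) (0,0)
  WR@(1,2): attacks (1,3) (1,4) (1,1) (2,2) (3,2) (4,2) (0,2) [ray(0,-1) blocked at (1,1)]
  WQ@(2,1): attacks (2,2) (2,3) (2,4) (2,0) (3,1) (4,1) (1,1) (3,2) (4,3) (3,0) (1,2) (1,0) [ray(-1,0) blocked at (1,1); ray(1,-1) blocked at (3,0); ray(-1,1) blocked at (1,2)]
Union (19 distinct): (0,0) (0,1) (0,2) (1,0) (1,1) (1,2) (1,3) (1,4) (2,0) (2,1) (2,2) (2,3) (2,4) (3,0) (3,1) (3,2) (4,1) (4,2) (4,3)

Answer: 19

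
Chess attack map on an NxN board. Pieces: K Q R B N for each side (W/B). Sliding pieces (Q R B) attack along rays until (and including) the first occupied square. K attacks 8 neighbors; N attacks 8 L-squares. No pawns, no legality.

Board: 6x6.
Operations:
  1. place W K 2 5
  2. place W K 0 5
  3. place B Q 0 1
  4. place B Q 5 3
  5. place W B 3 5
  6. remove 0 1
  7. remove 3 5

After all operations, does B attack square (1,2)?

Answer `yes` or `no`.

Op 1: place WK@(2,5)
Op 2: place WK@(0,5)
Op 3: place BQ@(0,1)
Op 4: place BQ@(5,3)
Op 5: place WB@(3,5)
Op 6: remove (0,1)
Op 7: remove (3,5)
Per-piece attacks for B:
  BQ@(5,3): attacks (5,4) (5,5) (5,2) (5,1) (5,0) (4,3) (3,3) (2,3) (1,3) (0,3) (4,4) (3,5) (4,2) (3,1) (2,0)
B attacks (1,2): no

Answer: no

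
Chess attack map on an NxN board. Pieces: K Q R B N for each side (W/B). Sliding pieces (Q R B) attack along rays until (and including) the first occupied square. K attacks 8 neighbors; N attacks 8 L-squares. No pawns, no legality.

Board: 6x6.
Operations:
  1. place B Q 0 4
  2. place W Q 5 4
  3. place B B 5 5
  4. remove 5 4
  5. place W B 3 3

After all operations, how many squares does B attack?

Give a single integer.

Answer: 16

Derivation:
Op 1: place BQ@(0,4)
Op 2: place WQ@(5,4)
Op 3: place BB@(5,5)
Op 4: remove (5,4)
Op 5: place WB@(3,3)
Per-piece attacks for B:
  BQ@(0,4): attacks (0,5) (0,3) (0,2) (0,1) (0,0) (1,4) (2,4) (3,4) (4,4) (5,4) (1,5) (1,3) (2,2) (3,1) (4,0)
  BB@(5,5): attacks (4,4) (3,3) [ray(-1,-1) blocked at (3,3)]
Union (16 distinct): (0,0) (0,1) (0,2) (0,3) (0,5) (1,3) (1,4) (1,5) (2,2) (2,4) (3,1) (3,3) (3,4) (4,0) (4,4) (5,4)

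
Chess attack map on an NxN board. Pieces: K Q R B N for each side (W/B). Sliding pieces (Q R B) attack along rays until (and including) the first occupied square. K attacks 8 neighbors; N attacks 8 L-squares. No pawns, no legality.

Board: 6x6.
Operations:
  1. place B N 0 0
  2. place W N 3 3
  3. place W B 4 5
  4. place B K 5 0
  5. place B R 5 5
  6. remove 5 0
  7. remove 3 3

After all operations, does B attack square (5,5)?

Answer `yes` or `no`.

Op 1: place BN@(0,0)
Op 2: place WN@(3,3)
Op 3: place WB@(4,5)
Op 4: place BK@(5,0)
Op 5: place BR@(5,5)
Op 6: remove (5,0)
Op 7: remove (3,3)
Per-piece attacks for B:
  BN@(0,0): attacks (1,2) (2,1)
  BR@(5,5): attacks (5,4) (5,3) (5,2) (5,1) (5,0) (4,5) [ray(-1,0) blocked at (4,5)]
B attacks (5,5): no

Answer: no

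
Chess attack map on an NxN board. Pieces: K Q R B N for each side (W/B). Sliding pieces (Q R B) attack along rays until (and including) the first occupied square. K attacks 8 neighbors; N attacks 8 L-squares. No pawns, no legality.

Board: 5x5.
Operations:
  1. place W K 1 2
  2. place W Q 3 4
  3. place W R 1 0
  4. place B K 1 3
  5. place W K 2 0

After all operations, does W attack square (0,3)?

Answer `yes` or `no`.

Op 1: place WK@(1,2)
Op 2: place WQ@(3,4)
Op 3: place WR@(1,0)
Op 4: place BK@(1,3)
Op 5: place WK@(2,0)
Per-piece attacks for W:
  WR@(1,0): attacks (1,1) (1,2) (2,0) (0,0) [ray(0,1) blocked at (1,2); ray(1,0) blocked at (2,0)]
  WK@(1,2): attacks (1,3) (1,1) (2,2) (0,2) (2,3) (2,1) (0,3) (0,1)
  WK@(2,0): attacks (2,1) (3,0) (1,0) (3,1) (1,1)
  WQ@(3,4): attacks (3,3) (3,2) (3,1) (3,0) (4,4) (2,4) (1,4) (0,4) (4,3) (2,3) (1,2) [ray(-1,-1) blocked at (1,2)]
W attacks (0,3): yes

Answer: yes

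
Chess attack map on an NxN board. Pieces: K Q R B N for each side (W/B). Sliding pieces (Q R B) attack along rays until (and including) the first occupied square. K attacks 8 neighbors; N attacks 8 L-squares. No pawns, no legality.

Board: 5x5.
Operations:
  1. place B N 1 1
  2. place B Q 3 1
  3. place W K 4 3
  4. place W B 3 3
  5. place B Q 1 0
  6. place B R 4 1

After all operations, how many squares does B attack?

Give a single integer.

Answer: 18

Derivation:
Op 1: place BN@(1,1)
Op 2: place BQ@(3,1)
Op 3: place WK@(4,3)
Op 4: place WB@(3,3)
Op 5: place BQ@(1,0)
Op 6: place BR@(4,1)
Per-piece attacks for B:
  BQ@(1,0): attacks (1,1) (2,0) (3,0) (4,0) (0,0) (2,1) (3,2) (4,3) (0,1) [ray(0,1) blocked at (1,1); ray(1,1) blocked at (4,3)]
  BN@(1,1): attacks (2,3) (3,2) (0,3) (3,0)
  BQ@(3,1): attacks (3,2) (3,3) (3,0) (4,1) (2,1) (1,1) (4,2) (4,0) (2,2) (1,3) (0,4) (2,0) [ray(0,1) blocked at (3,3); ray(1,0) blocked at (4,1); ray(-1,0) blocked at (1,1)]
  BR@(4,1): attacks (4,2) (4,3) (4,0) (3,1) [ray(0,1) blocked at (4,3); ray(-1,0) blocked at (3,1)]
Union (18 distinct): (0,0) (0,1) (0,3) (0,4) (1,1) (1,3) (2,0) (2,1) (2,2) (2,3) (3,0) (3,1) (3,2) (3,3) (4,0) (4,1) (4,2) (4,3)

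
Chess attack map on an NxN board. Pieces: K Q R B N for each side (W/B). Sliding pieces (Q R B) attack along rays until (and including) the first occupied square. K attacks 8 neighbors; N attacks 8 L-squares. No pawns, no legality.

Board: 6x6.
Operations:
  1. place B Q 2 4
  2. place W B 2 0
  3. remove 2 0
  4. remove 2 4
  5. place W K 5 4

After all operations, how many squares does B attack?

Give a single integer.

Op 1: place BQ@(2,4)
Op 2: place WB@(2,0)
Op 3: remove (2,0)
Op 4: remove (2,4)
Op 5: place WK@(5,4)
Per-piece attacks for B:
Union (0 distinct): (none)

Answer: 0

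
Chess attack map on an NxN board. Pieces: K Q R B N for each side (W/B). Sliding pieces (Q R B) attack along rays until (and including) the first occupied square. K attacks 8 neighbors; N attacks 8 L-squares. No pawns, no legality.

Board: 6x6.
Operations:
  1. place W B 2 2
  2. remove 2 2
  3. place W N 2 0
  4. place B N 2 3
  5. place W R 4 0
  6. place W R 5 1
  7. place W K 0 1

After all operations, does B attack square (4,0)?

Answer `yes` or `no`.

Op 1: place WB@(2,2)
Op 2: remove (2,2)
Op 3: place WN@(2,0)
Op 4: place BN@(2,3)
Op 5: place WR@(4,0)
Op 6: place WR@(5,1)
Op 7: place WK@(0,1)
Per-piece attacks for B:
  BN@(2,3): attacks (3,5) (4,4) (1,5) (0,4) (3,1) (4,2) (1,1) (0,2)
B attacks (4,0): no

Answer: no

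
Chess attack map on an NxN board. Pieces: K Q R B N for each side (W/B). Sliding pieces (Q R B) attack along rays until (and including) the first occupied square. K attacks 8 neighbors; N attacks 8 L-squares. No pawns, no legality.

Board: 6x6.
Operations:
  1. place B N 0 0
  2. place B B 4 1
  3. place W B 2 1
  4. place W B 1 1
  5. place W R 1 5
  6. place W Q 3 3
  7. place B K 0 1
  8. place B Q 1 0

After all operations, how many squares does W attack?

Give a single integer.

Op 1: place BN@(0,0)
Op 2: place BB@(4,1)
Op 3: place WB@(2,1)
Op 4: place WB@(1,1)
Op 5: place WR@(1,5)
Op 6: place WQ@(3,3)
Op 7: place BK@(0,1)
Op 8: place BQ@(1,0)
Per-piece attacks for W:
  WB@(1,1): attacks (2,2) (3,3) (2,0) (0,2) (0,0) [ray(1,1) blocked at (3,3); ray(-1,-1) blocked at (0,0)]
  WR@(1,5): attacks (1,4) (1,3) (1,2) (1,1) (2,5) (3,5) (4,5) (5,5) (0,5) [ray(0,-1) blocked at (1,1)]
  WB@(2,1): attacks (3,2) (4,3) (5,4) (3,0) (1,2) (0,3) (1,0) [ray(-1,-1) blocked at (1,0)]
  WQ@(3,3): attacks (3,4) (3,5) (3,2) (3,1) (3,0) (4,3) (5,3) (2,3) (1,3) (0,3) (4,4) (5,5) (4,2) (5,1) (2,4) (1,5) (2,2) (1,1) [ray(-1,1) blocked at (1,5); ray(-1,-1) blocked at (1,1)]
Union (29 distinct): (0,0) (0,2) (0,3) (0,5) (1,0) (1,1) (1,2) (1,3) (1,4) (1,5) (2,0) (2,2) (2,3) (2,4) (2,5) (3,0) (3,1) (3,2) (3,3) (3,4) (3,5) (4,2) (4,3) (4,4) (4,5) (5,1) (5,3) (5,4) (5,5)

Answer: 29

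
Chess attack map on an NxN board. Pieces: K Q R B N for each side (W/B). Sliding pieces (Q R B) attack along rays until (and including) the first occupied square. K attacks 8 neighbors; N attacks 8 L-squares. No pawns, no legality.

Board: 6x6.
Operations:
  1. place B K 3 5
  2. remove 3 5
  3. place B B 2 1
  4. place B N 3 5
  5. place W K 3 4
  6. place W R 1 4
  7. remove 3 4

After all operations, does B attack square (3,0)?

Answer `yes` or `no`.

Answer: yes

Derivation:
Op 1: place BK@(3,5)
Op 2: remove (3,5)
Op 3: place BB@(2,1)
Op 4: place BN@(3,5)
Op 5: place WK@(3,4)
Op 6: place WR@(1,4)
Op 7: remove (3,4)
Per-piece attacks for B:
  BB@(2,1): attacks (3,2) (4,3) (5,4) (3,0) (1,2) (0,3) (1,0)
  BN@(3,5): attacks (4,3) (5,4) (2,3) (1,4)
B attacks (3,0): yes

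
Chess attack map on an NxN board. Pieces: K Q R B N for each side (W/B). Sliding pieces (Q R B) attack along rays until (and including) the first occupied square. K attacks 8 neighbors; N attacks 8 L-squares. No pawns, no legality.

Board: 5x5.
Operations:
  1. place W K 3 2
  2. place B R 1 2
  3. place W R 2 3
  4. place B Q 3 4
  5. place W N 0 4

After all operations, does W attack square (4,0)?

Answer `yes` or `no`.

Answer: no

Derivation:
Op 1: place WK@(3,2)
Op 2: place BR@(1,2)
Op 3: place WR@(2,3)
Op 4: place BQ@(3,4)
Op 5: place WN@(0,4)
Per-piece attacks for W:
  WN@(0,4): attacks (1,2) (2,3)
  WR@(2,3): attacks (2,4) (2,2) (2,1) (2,0) (3,3) (4,3) (1,3) (0,3)
  WK@(3,2): attacks (3,3) (3,1) (4,2) (2,2) (4,3) (4,1) (2,3) (2,1)
W attacks (4,0): no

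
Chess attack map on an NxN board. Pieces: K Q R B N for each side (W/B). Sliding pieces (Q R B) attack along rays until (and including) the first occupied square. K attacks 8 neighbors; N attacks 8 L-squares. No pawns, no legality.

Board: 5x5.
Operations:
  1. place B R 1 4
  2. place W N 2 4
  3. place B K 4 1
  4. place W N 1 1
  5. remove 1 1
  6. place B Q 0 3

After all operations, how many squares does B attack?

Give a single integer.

Op 1: place BR@(1,4)
Op 2: place WN@(2,4)
Op 3: place BK@(4,1)
Op 4: place WN@(1,1)
Op 5: remove (1,1)
Op 6: place BQ@(0,3)
Per-piece attacks for B:
  BQ@(0,3): attacks (0,4) (0,2) (0,1) (0,0) (1,3) (2,3) (3,3) (4,3) (1,4) (1,2) (2,1) (3,0) [ray(1,1) blocked at (1,4)]
  BR@(1,4): attacks (1,3) (1,2) (1,1) (1,0) (2,4) (0,4) [ray(1,0) blocked at (2,4)]
  BK@(4,1): attacks (4,2) (4,0) (3,1) (3,2) (3,0)
Union (19 distinct): (0,0) (0,1) (0,2) (0,4) (1,0) (1,1) (1,2) (1,3) (1,4) (2,1) (2,3) (2,4) (3,0) (3,1) (3,2) (3,3) (4,0) (4,2) (4,3)

Answer: 19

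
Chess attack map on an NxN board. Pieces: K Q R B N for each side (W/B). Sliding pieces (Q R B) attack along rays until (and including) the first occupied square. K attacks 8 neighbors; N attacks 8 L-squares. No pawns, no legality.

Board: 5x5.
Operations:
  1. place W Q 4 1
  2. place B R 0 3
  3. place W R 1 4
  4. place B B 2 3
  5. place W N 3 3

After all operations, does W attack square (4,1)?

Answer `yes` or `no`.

Op 1: place WQ@(4,1)
Op 2: place BR@(0,3)
Op 3: place WR@(1,4)
Op 4: place BB@(2,3)
Op 5: place WN@(3,3)
Per-piece attacks for W:
  WR@(1,4): attacks (1,3) (1,2) (1,1) (1,0) (2,4) (3,4) (4,4) (0,4)
  WN@(3,3): attacks (1,4) (4,1) (2,1) (1,2)
  WQ@(4,1): attacks (4,2) (4,3) (4,4) (4,0) (3,1) (2,1) (1,1) (0,1) (3,2) (2,3) (3,0) [ray(-1,1) blocked at (2,3)]
W attacks (4,1): yes

Answer: yes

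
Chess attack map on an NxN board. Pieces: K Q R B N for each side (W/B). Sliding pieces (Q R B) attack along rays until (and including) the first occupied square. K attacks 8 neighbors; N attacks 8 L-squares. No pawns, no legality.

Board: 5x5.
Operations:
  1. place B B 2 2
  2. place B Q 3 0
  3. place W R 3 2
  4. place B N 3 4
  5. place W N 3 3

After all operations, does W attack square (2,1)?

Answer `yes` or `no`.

Answer: yes

Derivation:
Op 1: place BB@(2,2)
Op 2: place BQ@(3,0)
Op 3: place WR@(3,2)
Op 4: place BN@(3,4)
Op 5: place WN@(3,3)
Per-piece attacks for W:
  WR@(3,2): attacks (3,3) (3,1) (3,0) (4,2) (2,2) [ray(0,1) blocked at (3,3); ray(0,-1) blocked at (3,0); ray(-1,0) blocked at (2,2)]
  WN@(3,3): attacks (1,4) (4,1) (2,1) (1,2)
W attacks (2,1): yes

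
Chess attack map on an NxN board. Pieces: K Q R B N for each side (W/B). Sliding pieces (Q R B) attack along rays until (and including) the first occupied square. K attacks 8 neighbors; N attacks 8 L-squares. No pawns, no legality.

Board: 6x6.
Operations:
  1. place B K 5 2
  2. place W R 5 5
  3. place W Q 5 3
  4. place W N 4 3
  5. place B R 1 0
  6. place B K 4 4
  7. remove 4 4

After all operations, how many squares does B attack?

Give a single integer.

Answer: 15

Derivation:
Op 1: place BK@(5,2)
Op 2: place WR@(5,5)
Op 3: place WQ@(5,3)
Op 4: place WN@(4,3)
Op 5: place BR@(1,0)
Op 6: place BK@(4,4)
Op 7: remove (4,4)
Per-piece attacks for B:
  BR@(1,0): attacks (1,1) (1,2) (1,3) (1,4) (1,5) (2,0) (3,0) (4,0) (5,0) (0,0)
  BK@(5,2): attacks (5,3) (5,1) (4,2) (4,3) (4,1)
Union (15 distinct): (0,0) (1,1) (1,2) (1,3) (1,4) (1,5) (2,0) (3,0) (4,0) (4,1) (4,2) (4,3) (5,0) (5,1) (5,3)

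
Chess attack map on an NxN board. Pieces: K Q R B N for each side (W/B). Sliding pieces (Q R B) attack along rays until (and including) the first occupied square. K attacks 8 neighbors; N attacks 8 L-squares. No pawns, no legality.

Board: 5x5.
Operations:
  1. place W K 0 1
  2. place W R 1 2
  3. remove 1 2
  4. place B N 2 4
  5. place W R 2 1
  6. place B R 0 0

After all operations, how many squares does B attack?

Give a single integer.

Answer: 9

Derivation:
Op 1: place WK@(0,1)
Op 2: place WR@(1,2)
Op 3: remove (1,2)
Op 4: place BN@(2,4)
Op 5: place WR@(2,1)
Op 6: place BR@(0,0)
Per-piece attacks for B:
  BR@(0,0): attacks (0,1) (1,0) (2,0) (3,0) (4,0) [ray(0,1) blocked at (0,1)]
  BN@(2,4): attacks (3,2) (4,3) (1,2) (0,3)
Union (9 distinct): (0,1) (0,3) (1,0) (1,2) (2,0) (3,0) (3,2) (4,0) (4,3)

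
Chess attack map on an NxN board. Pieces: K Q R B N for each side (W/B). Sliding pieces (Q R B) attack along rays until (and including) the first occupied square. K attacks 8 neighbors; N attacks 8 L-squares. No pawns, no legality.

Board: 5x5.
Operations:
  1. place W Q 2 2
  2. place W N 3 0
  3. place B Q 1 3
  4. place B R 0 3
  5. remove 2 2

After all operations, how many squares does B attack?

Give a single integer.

Op 1: place WQ@(2,2)
Op 2: place WN@(3,0)
Op 3: place BQ@(1,3)
Op 4: place BR@(0,3)
Op 5: remove (2,2)
Per-piece attacks for B:
  BR@(0,3): attacks (0,4) (0,2) (0,1) (0,0) (1,3) [ray(1,0) blocked at (1,3)]
  BQ@(1,3): attacks (1,4) (1,2) (1,1) (1,0) (2,3) (3,3) (4,3) (0,3) (2,4) (2,2) (3,1) (4,0) (0,4) (0,2) [ray(-1,0) blocked at (0,3)]
Union (17 distinct): (0,0) (0,1) (0,2) (0,3) (0,4) (1,0) (1,1) (1,2) (1,3) (1,4) (2,2) (2,3) (2,4) (3,1) (3,3) (4,0) (4,3)

Answer: 17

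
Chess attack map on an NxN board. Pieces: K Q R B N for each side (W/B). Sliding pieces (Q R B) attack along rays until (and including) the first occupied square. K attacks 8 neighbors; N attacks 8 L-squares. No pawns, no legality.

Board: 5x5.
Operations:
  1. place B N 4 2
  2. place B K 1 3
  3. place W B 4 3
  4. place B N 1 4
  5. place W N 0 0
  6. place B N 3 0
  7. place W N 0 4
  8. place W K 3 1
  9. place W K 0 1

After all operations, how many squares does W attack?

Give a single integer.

Answer: 15

Derivation:
Op 1: place BN@(4,2)
Op 2: place BK@(1,3)
Op 3: place WB@(4,3)
Op 4: place BN@(1,4)
Op 5: place WN@(0,0)
Op 6: place BN@(3,0)
Op 7: place WN@(0,4)
Op 8: place WK@(3,1)
Op 9: place WK@(0,1)
Per-piece attacks for W:
  WN@(0,0): attacks (1,2) (2,1)
  WK@(0,1): attacks (0,2) (0,0) (1,1) (1,2) (1,0)
  WN@(0,4): attacks (1,2) (2,3)
  WK@(3,1): attacks (3,2) (3,0) (4,1) (2,1) (4,2) (4,0) (2,2) (2,0)
  WB@(4,3): attacks (3,4) (3,2) (2,1) (1,0)
Union (15 distinct): (0,0) (0,2) (1,0) (1,1) (1,2) (2,0) (2,1) (2,2) (2,3) (3,0) (3,2) (3,4) (4,0) (4,1) (4,2)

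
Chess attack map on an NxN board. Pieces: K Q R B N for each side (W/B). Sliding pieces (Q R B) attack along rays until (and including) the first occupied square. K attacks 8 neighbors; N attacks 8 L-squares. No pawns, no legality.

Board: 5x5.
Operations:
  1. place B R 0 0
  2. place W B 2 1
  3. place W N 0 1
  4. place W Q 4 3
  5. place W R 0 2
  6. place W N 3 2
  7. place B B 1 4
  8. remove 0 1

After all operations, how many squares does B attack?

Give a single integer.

Answer: 9

Derivation:
Op 1: place BR@(0,0)
Op 2: place WB@(2,1)
Op 3: place WN@(0,1)
Op 4: place WQ@(4,3)
Op 5: place WR@(0,2)
Op 6: place WN@(3,2)
Op 7: place BB@(1,4)
Op 8: remove (0,1)
Per-piece attacks for B:
  BR@(0,0): attacks (0,1) (0,2) (1,0) (2,0) (3,0) (4,0) [ray(0,1) blocked at (0,2)]
  BB@(1,4): attacks (2,3) (3,2) (0,3) [ray(1,-1) blocked at (3,2)]
Union (9 distinct): (0,1) (0,2) (0,3) (1,0) (2,0) (2,3) (3,0) (3,2) (4,0)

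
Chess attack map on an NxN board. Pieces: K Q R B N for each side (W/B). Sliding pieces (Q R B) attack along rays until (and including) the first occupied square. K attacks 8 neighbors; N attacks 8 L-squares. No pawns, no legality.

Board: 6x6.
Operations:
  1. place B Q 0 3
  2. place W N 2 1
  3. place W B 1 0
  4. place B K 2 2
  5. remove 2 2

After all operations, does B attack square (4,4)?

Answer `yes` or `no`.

Answer: no

Derivation:
Op 1: place BQ@(0,3)
Op 2: place WN@(2,1)
Op 3: place WB@(1,0)
Op 4: place BK@(2,2)
Op 5: remove (2,2)
Per-piece attacks for B:
  BQ@(0,3): attacks (0,4) (0,5) (0,2) (0,1) (0,0) (1,3) (2,3) (3,3) (4,3) (5,3) (1,4) (2,5) (1,2) (2,1) [ray(1,-1) blocked at (2,1)]
B attacks (4,4): no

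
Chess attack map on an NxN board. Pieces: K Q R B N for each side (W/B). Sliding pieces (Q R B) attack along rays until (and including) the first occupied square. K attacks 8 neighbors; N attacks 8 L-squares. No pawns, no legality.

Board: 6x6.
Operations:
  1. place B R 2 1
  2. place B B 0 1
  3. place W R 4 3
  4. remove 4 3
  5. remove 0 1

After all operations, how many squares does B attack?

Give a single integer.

Answer: 10

Derivation:
Op 1: place BR@(2,1)
Op 2: place BB@(0,1)
Op 3: place WR@(4,3)
Op 4: remove (4,3)
Op 5: remove (0,1)
Per-piece attacks for B:
  BR@(2,1): attacks (2,2) (2,3) (2,4) (2,5) (2,0) (3,1) (4,1) (5,1) (1,1) (0,1)
Union (10 distinct): (0,1) (1,1) (2,0) (2,2) (2,3) (2,4) (2,5) (3,1) (4,1) (5,1)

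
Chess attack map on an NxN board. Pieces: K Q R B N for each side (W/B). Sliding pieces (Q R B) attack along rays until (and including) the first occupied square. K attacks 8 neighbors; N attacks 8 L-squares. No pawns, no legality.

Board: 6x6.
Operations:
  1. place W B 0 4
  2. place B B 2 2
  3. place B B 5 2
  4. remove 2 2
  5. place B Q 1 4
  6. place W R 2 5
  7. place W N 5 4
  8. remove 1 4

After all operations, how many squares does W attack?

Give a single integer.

Op 1: place WB@(0,4)
Op 2: place BB@(2,2)
Op 3: place BB@(5,2)
Op 4: remove (2,2)
Op 5: place BQ@(1,4)
Op 6: place WR@(2,5)
Op 7: place WN@(5,4)
Op 8: remove (1,4)
Per-piece attacks for W:
  WB@(0,4): attacks (1,5) (1,3) (2,2) (3,1) (4,0)
  WR@(2,5): attacks (2,4) (2,3) (2,2) (2,1) (2,0) (3,5) (4,5) (5,5) (1,5) (0,5)
  WN@(5,4): attacks (3,5) (4,2) (3,3)
Union (15 distinct): (0,5) (1,3) (1,5) (2,0) (2,1) (2,2) (2,3) (2,4) (3,1) (3,3) (3,5) (4,0) (4,2) (4,5) (5,5)

Answer: 15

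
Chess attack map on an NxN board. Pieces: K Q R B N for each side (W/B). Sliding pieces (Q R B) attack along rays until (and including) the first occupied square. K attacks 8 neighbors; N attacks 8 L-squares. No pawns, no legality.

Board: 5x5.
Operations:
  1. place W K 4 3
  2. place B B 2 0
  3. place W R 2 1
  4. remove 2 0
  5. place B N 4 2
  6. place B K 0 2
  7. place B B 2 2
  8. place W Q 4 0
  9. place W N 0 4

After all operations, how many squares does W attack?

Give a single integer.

Op 1: place WK@(4,3)
Op 2: place BB@(2,0)
Op 3: place WR@(2,1)
Op 4: remove (2,0)
Op 5: place BN@(4,2)
Op 6: place BK@(0,2)
Op 7: place BB@(2,2)
Op 8: place WQ@(4,0)
Op 9: place WN@(0,4)
Per-piece attacks for W:
  WN@(0,4): attacks (1,2) (2,3)
  WR@(2,1): attacks (2,2) (2,0) (3,1) (4,1) (1,1) (0,1) [ray(0,1) blocked at (2,2)]
  WQ@(4,0): attacks (4,1) (4,2) (3,0) (2,0) (1,0) (0,0) (3,1) (2,2) [ray(0,1) blocked at (4,2); ray(-1,1) blocked at (2,2)]
  WK@(4,3): attacks (4,4) (4,2) (3,3) (3,4) (3,2)
Union (16 distinct): (0,0) (0,1) (1,0) (1,1) (1,2) (2,0) (2,2) (2,3) (3,0) (3,1) (3,2) (3,3) (3,4) (4,1) (4,2) (4,4)

Answer: 16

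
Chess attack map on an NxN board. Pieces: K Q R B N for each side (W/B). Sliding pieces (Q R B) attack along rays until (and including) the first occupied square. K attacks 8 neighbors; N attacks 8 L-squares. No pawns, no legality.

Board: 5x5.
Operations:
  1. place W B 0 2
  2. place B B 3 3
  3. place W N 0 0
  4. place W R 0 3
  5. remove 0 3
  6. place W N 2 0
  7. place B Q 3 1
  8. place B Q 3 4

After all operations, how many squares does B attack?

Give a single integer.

Op 1: place WB@(0,2)
Op 2: place BB@(3,3)
Op 3: place WN@(0,0)
Op 4: place WR@(0,3)
Op 5: remove (0,3)
Op 6: place WN@(2,0)
Op 7: place BQ@(3,1)
Op 8: place BQ@(3,4)
Per-piece attacks for B:
  BQ@(3,1): attacks (3,2) (3,3) (3,0) (4,1) (2,1) (1,1) (0,1) (4,2) (4,0) (2,2) (1,3) (0,4) (2,0) [ray(0,1) blocked at (3,3); ray(-1,-1) blocked at (2,0)]
  BB@(3,3): attacks (4,4) (4,2) (2,4) (2,2) (1,1) (0,0) [ray(-1,-1) blocked at (0,0)]
  BQ@(3,4): attacks (3,3) (4,4) (2,4) (1,4) (0,4) (4,3) (2,3) (1,2) (0,1) [ray(0,-1) blocked at (3,3)]
Union (20 distinct): (0,0) (0,1) (0,4) (1,1) (1,2) (1,3) (1,4) (2,0) (2,1) (2,2) (2,3) (2,4) (3,0) (3,2) (3,3) (4,0) (4,1) (4,2) (4,3) (4,4)

Answer: 20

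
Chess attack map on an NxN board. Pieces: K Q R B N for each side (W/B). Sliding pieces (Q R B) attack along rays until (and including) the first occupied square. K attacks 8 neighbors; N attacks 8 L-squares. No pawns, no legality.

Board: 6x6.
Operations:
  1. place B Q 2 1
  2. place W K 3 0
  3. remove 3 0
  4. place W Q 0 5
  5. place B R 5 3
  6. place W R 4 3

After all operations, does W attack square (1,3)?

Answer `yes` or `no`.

Answer: yes

Derivation:
Op 1: place BQ@(2,1)
Op 2: place WK@(3,0)
Op 3: remove (3,0)
Op 4: place WQ@(0,5)
Op 5: place BR@(5,3)
Op 6: place WR@(4,3)
Per-piece attacks for W:
  WQ@(0,5): attacks (0,4) (0,3) (0,2) (0,1) (0,0) (1,5) (2,5) (3,5) (4,5) (5,5) (1,4) (2,3) (3,2) (4,1) (5,0)
  WR@(4,3): attacks (4,4) (4,5) (4,2) (4,1) (4,0) (5,3) (3,3) (2,3) (1,3) (0,3) [ray(1,0) blocked at (5,3)]
W attacks (1,3): yes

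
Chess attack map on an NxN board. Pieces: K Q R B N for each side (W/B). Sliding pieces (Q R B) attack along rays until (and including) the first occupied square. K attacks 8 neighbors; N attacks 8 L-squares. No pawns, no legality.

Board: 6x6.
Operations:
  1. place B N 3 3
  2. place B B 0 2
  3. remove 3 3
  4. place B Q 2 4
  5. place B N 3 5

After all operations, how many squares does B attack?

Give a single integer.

Op 1: place BN@(3,3)
Op 2: place BB@(0,2)
Op 3: remove (3,3)
Op 4: place BQ@(2,4)
Op 5: place BN@(3,5)
Per-piece attacks for B:
  BB@(0,2): attacks (1,3) (2,4) (1,1) (2,0) [ray(1,1) blocked at (2,4)]
  BQ@(2,4): attacks (2,5) (2,3) (2,2) (2,1) (2,0) (3,4) (4,4) (5,4) (1,4) (0,4) (3,5) (3,3) (4,2) (5,1) (1,5) (1,3) (0,2) [ray(1,1) blocked at (3,5); ray(-1,-1) blocked at (0,2)]
  BN@(3,5): attacks (4,3) (5,4) (2,3) (1,4)
Union (20 distinct): (0,2) (0,4) (1,1) (1,3) (1,4) (1,5) (2,0) (2,1) (2,2) (2,3) (2,4) (2,5) (3,3) (3,4) (3,5) (4,2) (4,3) (4,4) (5,1) (5,4)

Answer: 20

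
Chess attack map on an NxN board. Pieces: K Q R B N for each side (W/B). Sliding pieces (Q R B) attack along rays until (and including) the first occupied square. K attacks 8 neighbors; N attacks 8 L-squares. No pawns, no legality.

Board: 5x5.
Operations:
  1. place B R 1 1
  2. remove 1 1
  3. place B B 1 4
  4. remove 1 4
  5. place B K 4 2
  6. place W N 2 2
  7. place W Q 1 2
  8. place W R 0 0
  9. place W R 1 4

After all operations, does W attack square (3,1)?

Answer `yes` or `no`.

Answer: no

Derivation:
Op 1: place BR@(1,1)
Op 2: remove (1,1)
Op 3: place BB@(1,4)
Op 4: remove (1,4)
Op 5: place BK@(4,2)
Op 6: place WN@(2,2)
Op 7: place WQ@(1,2)
Op 8: place WR@(0,0)
Op 9: place WR@(1,4)
Per-piece attacks for W:
  WR@(0,0): attacks (0,1) (0,2) (0,3) (0,4) (1,0) (2,0) (3,0) (4,0)
  WQ@(1,2): attacks (1,3) (1,4) (1,1) (1,0) (2,2) (0,2) (2,3) (3,4) (2,1) (3,0) (0,3) (0,1) [ray(0,1) blocked at (1,4); ray(1,0) blocked at (2,2)]
  WR@(1,4): attacks (1,3) (1,2) (2,4) (3,4) (4,4) (0,4) [ray(0,-1) blocked at (1,2)]
  WN@(2,2): attacks (3,4) (4,3) (1,4) (0,3) (3,0) (4,1) (1,0) (0,1)
W attacks (3,1): no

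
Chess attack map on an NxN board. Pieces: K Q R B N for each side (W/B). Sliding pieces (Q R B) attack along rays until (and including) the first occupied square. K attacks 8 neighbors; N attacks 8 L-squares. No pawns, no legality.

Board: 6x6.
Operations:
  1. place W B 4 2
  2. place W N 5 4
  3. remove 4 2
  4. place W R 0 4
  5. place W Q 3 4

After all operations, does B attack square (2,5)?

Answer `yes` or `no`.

Answer: no

Derivation:
Op 1: place WB@(4,2)
Op 2: place WN@(5,4)
Op 3: remove (4,2)
Op 4: place WR@(0,4)
Op 5: place WQ@(3,4)
Per-piece attacks for B:
B attacks (2,5): no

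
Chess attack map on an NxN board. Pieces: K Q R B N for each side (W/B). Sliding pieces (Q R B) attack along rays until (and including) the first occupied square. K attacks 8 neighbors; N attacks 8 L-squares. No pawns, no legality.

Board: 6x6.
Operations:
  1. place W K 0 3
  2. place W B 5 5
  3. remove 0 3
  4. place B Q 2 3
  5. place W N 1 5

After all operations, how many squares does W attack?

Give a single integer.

Answer: 8

Derivation:
Op 1: place WK@(0,3)
Op 2: place WB@(5,5)
Op 3: remove (0,3)
Op 4: place BQ@(2,3)
Op 5: place WN@(1,5)
Per-piece attacks for W:
  WN@(1,5): attacks (2,3) (3,4) (0,3)
  WB@(5,5): attacks (4,4) (3,3) (2,2) (1,1) (0,0)
Union (8 distinct): (0,0) (0,3) (1,1) (2,2) (2,3) (3,3) (3,4) (4,4)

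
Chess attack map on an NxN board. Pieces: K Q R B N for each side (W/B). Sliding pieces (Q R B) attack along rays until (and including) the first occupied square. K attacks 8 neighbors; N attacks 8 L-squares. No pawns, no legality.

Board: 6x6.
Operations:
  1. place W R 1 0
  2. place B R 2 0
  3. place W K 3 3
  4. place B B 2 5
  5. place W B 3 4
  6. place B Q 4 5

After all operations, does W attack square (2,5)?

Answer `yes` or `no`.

Answer: yes

Derivation:
Op 1: place WR@(1,0)
Op 2: place BR@(2,0)
Op 3: place WK@(3,3)
Op 4: place BB@(2,5)
Op 5: place WB@(3,4)
Op 6: place BQ@(4,5)
Per-piece attacks for W:
  WR@(1,0): attacks (1,1) (1,2) (1,3) (1,4) (1,5) (2,0) (0,0) [ray(1,0) blocked at (2,0)]
  WK@(3,3): attacks (3,4) (3,2) (4,3) (2,3) (4,4) (4,2) (2,4) (2,2)
  WB@(3,4): attacks (4,5) (4,3) (5,2) (2,5) (2,3) (1,2) (0,1) [ray(1,1) blocked at (4,5); ray(-1,1) blocked at (2,5)]
W attacks (2,5): yes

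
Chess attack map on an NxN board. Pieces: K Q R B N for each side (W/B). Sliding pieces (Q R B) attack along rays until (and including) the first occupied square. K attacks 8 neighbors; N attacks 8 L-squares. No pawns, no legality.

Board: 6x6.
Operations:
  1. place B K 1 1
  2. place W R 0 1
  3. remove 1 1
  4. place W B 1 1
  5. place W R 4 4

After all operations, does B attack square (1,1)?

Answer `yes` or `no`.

Op 1: place BK@(1,1)
Op 2: place WR@(0,1)
Op 3: remove (1,1)
Op 4: place WB@(1,1)
Op 5: place WR@(4,4)
Per-piece attacks for B:
B attacks (1,1): no

Answer: no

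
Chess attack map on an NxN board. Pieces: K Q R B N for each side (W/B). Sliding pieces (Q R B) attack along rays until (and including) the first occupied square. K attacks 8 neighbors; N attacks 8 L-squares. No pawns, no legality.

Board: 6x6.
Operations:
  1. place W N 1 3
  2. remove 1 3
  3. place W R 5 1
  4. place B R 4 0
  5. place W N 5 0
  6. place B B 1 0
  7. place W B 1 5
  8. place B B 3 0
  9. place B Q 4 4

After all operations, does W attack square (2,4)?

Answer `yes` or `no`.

Op 1: place WN@(1,3)
Op 2: remove (1,3)
Op 3: place WR@(5,1)
Op 4: place BR@(4,0)
Op 5: place WN@(5,0)
Op 6: place BB@(1,0)
Op 7: place WB@(1,5)
Op 8: place BB@(3,0)
Op 9: place BQ@(4,4)
Per-piece attacks for W:
  WB@(1,5): attacks (2,4) (3,3) (4,2) (5,1) (0,4) [ray(1,-1) blocked at (5,1)]
  WN@(5,0): attacks (4,2) (3,1)
  WR@(5,1): attacks (5,2) (5,3) (5,4) (5,5) (5,0) (4,1) (3,1) (2,1) (1,1) (0,1) [ray(0,-1) blocked at (5,0)]
W attacks (2,4): yes

Answer: yes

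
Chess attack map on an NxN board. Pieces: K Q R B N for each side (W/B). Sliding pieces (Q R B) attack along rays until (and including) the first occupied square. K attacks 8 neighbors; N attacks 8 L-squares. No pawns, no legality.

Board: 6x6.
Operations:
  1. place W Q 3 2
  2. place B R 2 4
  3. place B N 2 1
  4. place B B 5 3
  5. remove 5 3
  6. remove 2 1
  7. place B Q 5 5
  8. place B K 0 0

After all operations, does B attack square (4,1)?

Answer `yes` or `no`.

Op 1: place WQ@(3,2)
Op 2: place BR@(2,4)
Op 3: place BN@(2,1)
Op 4: place BB@(5,3)
Op 5: remove (5,3)
Op 6: remove (2,1)
Op 7: place BQ@(5,5)
Op 8: place BK@(0,0)
Per-piece attacks for B:
  BK@(0,0): attacks (0,1) (1,0) (1,1)
  BR@(2,4): attacks (2,5) (2,3) (2,2) (2,1) (2,0) (3,4) (4,4) (5,4) (1,4) (0,4)
  BQ@(5,5): attacks (5,4) (5,3) (5,2) (5,1) (5,0) (4,5) (3,5) (2,5) (1,5) (0,5) (4,4) (3,3) (2,2) (1,1) (0,0) [ray(-1,-1) blocked at (0,0)]
B attacks (4,1): no

Answer: no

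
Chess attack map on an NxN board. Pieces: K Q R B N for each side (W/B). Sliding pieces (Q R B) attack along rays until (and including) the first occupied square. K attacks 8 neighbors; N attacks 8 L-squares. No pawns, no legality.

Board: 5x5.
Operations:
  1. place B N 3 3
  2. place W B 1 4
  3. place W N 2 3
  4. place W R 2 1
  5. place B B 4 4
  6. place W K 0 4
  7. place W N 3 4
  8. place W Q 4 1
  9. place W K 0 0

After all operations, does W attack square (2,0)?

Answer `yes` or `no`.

Op 1: place BN@(3,3)
Op 2: place WB@(1,4)
Op 3: place WN@(2,3)
Op 4: place WR@(2,1)
Op 5: place BB@(4,4)
Op 6: place WK@(0,4)
Op 7: place WN@(3,4)
Op 8: place WQ@(4,1)
Op 9: place WK@(0,0)
Per-piece attacks for W:
  WK@(0,0): attacks (0,1) (1,0) (1,1)
  WK@(0,4): attacks (0,3) (1,4) (1,3)
  WB@(1,4): attacks (2,3) (0,3) [ray(1,-1) blocked at (2,3)]
  WR@(2,1): attacks (2,2) (2,3) (2,0) (3,1) (4,1) (1,1) (0,1) [ray(0,1) blocked at (2,3); ray(1,0) blocked at (4,1)]
  WN@(2,3): attacks (4,4) (0,4) (3,1) (4,2) (1,1) (0,2)
  WN@(3,4): attacks (4,2) (2,2) (1,3)
  WQ@(4,1): attacks (4,2) (4,3) (4,4) (4,0) (3,1) (2,1) (3,2) (2,3) (3,0) [ray(0,1) blocked at (4,4); ray(-1,0) blocked at (2,1); ray(-1,1) blocked at (2,3)]
W attacks (2,0): yes

Answer: yes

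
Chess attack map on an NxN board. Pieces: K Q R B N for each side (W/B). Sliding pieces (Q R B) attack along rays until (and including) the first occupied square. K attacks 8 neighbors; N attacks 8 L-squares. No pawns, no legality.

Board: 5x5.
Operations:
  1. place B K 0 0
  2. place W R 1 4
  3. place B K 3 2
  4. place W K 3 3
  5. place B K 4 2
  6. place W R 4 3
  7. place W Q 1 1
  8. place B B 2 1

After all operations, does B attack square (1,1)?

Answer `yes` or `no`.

Op 1: place BK@(0,0)
Op 2: place WR@(1,4)
Op 3: place BK@(3,2)
Op 4: place WK@(3,3)
Op 5: place BK@(4,2)
Op 6: place WR@(4,3)
Op 7: place WQ@(1,1)
Op 8: place BB@(2,1)
Per-piece attacks for B:
  BK@(0,0): attacks (0,1) (1,0) (1,1)
  BB@(2,1): attacks (3,2) (3,0) (1,2) (0,3) (1,0) [ray(1,1) blocked at (3,2)]
  BK@(3,2): attacks (3,3) (3,1) (4,2) (2,2) (4,3) (4,1) (2,3) (2,1)
  BK@(4,2): attacks (4,3) (4,1) (3,2) (3,3) (3,1)
B attacks (1,1): yes

Answer: yes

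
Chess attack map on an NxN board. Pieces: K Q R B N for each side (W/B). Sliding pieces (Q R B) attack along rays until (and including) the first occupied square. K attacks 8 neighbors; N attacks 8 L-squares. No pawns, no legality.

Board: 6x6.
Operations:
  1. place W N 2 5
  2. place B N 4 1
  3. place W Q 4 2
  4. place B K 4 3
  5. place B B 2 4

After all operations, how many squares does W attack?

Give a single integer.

Answer: 16

Derivation:
Op 1: place WN@(2,5)
Op 2: place BN@(4,1)
Op 3: place WQ@(4,2)
Op 4: place BK@(4,3)
Op 5: place BB@(2,4)
Per-piece attacks for W:
  WN@(2,5): attacks (3,3) (4,4) (1,3) (0,4)
  WQ@(4,2): attacks (4,3) (4,1) (5,2) (3,2) (2,2) (1,2) (0,2) (5,3) (5,1) (3,3) (2,4) (3,1) (2,0) [ray(0,1) blocked at (4,3); ray(0,-1) blocked at (4,1); ray(-1,1) blocked at (2,4)]
Union (16 distinct): (0,2) (0,4) (1,2) (1,3) (2,0) (2,2) (2,4) (3,1) (3,2) (3,3) (4,1) (4,3) (4,4) (5,1) (5,2) (5,3)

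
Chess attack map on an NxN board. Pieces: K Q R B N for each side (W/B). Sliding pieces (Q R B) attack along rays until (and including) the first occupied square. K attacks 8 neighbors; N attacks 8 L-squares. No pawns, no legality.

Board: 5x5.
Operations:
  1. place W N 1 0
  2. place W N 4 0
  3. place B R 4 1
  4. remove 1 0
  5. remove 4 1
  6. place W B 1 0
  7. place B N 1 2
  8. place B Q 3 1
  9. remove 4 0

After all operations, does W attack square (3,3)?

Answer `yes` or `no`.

Answer: no

Derivation:
Op 1: place WN@(1,0)
Op 2: place WN@(4,0)
Op 3: place BR@(4,1)
Op 4: remove (1,0)
Op 5: remove (4,1)
Op 6: place WB@(1,0)
Op 7: place BN@(1,2)
Op 8: place BQ@(3,1)
Op 9: remove (4,0)
Per-piece attacks for W:
  WB@(1,0): attacks (2,1) (3,2) (4,3) (0,1)
W attacks (3,3): no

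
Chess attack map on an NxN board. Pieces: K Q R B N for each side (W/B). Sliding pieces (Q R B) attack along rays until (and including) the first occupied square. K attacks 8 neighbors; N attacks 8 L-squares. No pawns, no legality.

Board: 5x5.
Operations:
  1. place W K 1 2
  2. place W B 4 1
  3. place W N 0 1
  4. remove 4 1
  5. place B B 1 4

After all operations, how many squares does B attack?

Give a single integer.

Op 1: place WK@(1,2)
Op 2: place WB@(4,1)
Op 3: place WN@(0,1)
Op 4: remove (4,1)
Op 5: place BB@(1,4)
Per-piece attacks for B:
  BB@(1,4): attacks (2,3) (3,2) (4,1) (0,3)
Union (4 distinct): (0,3) (2,3) (3,2) (4,1)

Answer: 4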